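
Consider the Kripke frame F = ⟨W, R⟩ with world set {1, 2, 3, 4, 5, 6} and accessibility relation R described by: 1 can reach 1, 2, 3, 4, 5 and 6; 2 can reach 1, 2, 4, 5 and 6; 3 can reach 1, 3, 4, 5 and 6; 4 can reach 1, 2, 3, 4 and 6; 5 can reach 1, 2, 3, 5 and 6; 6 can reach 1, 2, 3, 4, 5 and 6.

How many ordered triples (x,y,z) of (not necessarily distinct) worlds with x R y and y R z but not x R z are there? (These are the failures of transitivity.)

16

Enumerating: (2,1,3), (2,4,3), (2,5,3), (2,6,3), (3,1,2), (3,4,2), (3,5,2), (3,6,2), (4,1,5), (4,2,5), (4,3,5), (4,6,5), (5,1,4), (5,2,4), (5,3,4), (5,6,4).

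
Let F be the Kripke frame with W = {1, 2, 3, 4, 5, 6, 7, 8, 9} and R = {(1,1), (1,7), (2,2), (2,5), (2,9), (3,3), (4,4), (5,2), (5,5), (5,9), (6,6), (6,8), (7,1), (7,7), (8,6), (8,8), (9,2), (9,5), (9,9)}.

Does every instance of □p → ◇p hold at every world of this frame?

Yes

Axiom D corresponds to the accessibility relation being serial.
Serial: yes — every world has a successor (e.g. 1 R 1).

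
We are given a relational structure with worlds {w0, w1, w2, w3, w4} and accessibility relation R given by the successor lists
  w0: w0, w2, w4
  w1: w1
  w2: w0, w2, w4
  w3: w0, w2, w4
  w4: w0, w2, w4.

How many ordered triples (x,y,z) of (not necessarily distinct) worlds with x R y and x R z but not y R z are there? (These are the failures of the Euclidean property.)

0

R is Euclidean; there are no such tuples.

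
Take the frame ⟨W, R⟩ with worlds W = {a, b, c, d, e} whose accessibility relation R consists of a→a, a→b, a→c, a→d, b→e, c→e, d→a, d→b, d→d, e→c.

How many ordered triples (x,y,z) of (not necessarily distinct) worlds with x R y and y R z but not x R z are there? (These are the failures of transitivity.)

Enumerating: (a,b,e), (a,c,e), (b,e,c), (c,e,c), (d,a,c), (d,b,e), (e,c,e).

7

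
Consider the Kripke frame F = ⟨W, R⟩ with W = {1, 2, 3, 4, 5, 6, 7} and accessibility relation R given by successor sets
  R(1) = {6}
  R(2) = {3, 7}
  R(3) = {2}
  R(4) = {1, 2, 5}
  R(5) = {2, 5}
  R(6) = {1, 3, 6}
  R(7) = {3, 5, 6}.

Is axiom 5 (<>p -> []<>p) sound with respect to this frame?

No

By correspondence theory, 5 is valid on a frame iff R is Euclidean.
Euclidean: no — 2 R 3 and 2 R 7, but not 3 R 7.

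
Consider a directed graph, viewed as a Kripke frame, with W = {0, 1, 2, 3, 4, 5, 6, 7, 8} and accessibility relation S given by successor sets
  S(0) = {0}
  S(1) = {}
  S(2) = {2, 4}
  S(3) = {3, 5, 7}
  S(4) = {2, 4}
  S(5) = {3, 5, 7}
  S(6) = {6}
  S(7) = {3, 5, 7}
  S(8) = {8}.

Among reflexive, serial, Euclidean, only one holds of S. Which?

Euclidean

Reflexive: no — 1 is not related to itself.
Serial: no — 1 has no S-successor.
Euclidean: yes — any two successors of a common world are S-related.
Only Euclidean holds.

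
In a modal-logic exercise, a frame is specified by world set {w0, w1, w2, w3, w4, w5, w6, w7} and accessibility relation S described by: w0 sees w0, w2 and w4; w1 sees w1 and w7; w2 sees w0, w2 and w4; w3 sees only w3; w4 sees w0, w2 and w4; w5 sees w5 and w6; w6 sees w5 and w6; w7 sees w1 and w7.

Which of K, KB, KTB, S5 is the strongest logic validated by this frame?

S5

Symmetric (axiom B): yes — every pair in S has its reverse in S.
Reflexive (axiom T): yes — every world is S-related to itself.
Euclidean (axiom 5): yes — any two successors of a common world are S-related.
So F validates K, KB, KTB, S5. The strongest is S5.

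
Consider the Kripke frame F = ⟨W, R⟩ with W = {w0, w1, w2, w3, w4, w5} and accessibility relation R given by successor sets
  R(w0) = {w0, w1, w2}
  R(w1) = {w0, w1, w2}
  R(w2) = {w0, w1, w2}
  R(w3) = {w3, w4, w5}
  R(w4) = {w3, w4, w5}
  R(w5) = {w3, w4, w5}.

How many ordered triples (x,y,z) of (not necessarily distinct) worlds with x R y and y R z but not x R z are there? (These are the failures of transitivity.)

0

R is transitive; there are no such tuples.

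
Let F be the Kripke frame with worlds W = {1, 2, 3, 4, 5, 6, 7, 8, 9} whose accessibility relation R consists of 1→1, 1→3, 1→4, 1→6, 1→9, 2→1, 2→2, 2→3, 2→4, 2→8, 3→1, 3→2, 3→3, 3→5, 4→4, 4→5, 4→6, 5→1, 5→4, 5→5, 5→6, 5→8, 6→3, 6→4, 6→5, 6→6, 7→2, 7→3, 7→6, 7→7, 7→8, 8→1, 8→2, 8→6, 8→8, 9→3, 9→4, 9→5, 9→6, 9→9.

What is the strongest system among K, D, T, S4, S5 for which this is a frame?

T

Serial (axiom D): yes — every world has a successor (e.g. 1 R 1).
Reflexive (axiom T): yes — every world is R-related to itself.
Transitive (axiom 4): no — 1 R 3 and 3 R 2, but not 1 R 2.
Euclidean (axiom 5): no — 1 R 3 and 1 R 4, but not 3 R 4.
So F validates K, D, T; S4 would additionally require R to be transitive. The strongest is T.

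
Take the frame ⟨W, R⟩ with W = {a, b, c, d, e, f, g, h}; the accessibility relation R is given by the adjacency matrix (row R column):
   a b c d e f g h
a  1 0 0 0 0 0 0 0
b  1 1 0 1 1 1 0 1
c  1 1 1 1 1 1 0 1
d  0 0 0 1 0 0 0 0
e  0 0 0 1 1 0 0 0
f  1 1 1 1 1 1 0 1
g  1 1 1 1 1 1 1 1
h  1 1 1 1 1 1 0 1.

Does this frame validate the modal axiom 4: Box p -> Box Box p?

By correspondence theory, 4 is valid on a frame iff R is transitive.
Transitive: no — b R f and f R c, but not b R c.

No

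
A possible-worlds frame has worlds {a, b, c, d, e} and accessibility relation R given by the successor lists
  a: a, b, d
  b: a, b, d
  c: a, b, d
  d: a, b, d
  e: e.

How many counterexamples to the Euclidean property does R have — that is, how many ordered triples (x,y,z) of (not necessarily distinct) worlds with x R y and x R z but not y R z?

R is Euclidean; there are no such tuples.

0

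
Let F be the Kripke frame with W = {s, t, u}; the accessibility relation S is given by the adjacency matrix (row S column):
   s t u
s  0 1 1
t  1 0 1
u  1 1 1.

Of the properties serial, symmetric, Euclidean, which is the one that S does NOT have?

Serial: yes — every world has a successor (e.g. s S t).
Symmetric: yes — every pair in S has its reverse in S.
Euclidean: no — s S t and s S t, but not t S t.
Only Euclidean fails.

Euclidean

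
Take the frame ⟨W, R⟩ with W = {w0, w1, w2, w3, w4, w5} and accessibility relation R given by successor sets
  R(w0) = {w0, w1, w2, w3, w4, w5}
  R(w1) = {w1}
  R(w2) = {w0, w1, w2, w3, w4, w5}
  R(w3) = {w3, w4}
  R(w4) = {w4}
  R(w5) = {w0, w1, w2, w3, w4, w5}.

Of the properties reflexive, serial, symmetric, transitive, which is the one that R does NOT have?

symmetric

Reflexive: yes — every world is R-related to itself.
Serial: yes — every world has a successor (e.g. w0 R w0).
Symmetric: no — w0 R w1 but not w1 R w0.
Transitive: yes — every two-step R-path is closed by a direct edge.
Only symmetric fails.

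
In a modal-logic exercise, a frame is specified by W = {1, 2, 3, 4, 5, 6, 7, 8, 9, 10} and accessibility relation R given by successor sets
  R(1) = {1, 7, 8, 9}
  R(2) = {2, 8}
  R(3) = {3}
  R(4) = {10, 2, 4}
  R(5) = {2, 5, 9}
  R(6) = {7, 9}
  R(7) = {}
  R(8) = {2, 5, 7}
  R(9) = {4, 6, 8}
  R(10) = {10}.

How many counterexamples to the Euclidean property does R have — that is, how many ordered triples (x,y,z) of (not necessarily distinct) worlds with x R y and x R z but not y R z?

Enumerating: (1,7,1), (1,7,7), (1,7,8), (1,7,9), (1,8,1), (1,8,8), (1,8,9), (1,9,1), (1,9,7), (1,9,9), (2,8,8), (4,10,2), … and 26 more.
Total: 38.

38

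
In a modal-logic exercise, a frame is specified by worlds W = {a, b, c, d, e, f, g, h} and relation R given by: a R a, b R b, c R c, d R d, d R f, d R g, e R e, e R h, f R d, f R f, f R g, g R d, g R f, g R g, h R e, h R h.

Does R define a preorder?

Reflexive: yes — every world is R-related to itself.
Transitive: yes — every two-step R-path is closed by a direct edge.
So R is a preorder.

Yes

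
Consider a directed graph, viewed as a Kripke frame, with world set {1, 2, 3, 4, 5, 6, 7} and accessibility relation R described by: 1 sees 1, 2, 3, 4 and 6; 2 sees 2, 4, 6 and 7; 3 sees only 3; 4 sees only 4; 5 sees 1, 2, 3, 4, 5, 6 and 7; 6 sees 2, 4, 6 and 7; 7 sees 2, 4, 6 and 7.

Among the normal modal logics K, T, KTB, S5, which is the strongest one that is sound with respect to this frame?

T

Reflexive (axiom T): yes — every world is R-related to itself.
Symmetric (axiom B): no — 1 R 2 but not 2 R 1.
Euclidean (axiom 5): no — 1 R 2 and 1 R 3, but not 2 R 3.
So F validates K, T; KTB would additionally require R to be symmetric. The strongest is T.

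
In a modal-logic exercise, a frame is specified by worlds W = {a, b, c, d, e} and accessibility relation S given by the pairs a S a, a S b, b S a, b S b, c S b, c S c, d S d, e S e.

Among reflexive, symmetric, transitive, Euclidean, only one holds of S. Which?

Reflexive: yes — every world is S-related to itself.
Symmetric: no — c S b but not b S c.
Transitive: no — c S b and b S a, but not c S a.
Euclidean: no — c S b and c S c, but not b S c.
Only reflexive holds.

reflexive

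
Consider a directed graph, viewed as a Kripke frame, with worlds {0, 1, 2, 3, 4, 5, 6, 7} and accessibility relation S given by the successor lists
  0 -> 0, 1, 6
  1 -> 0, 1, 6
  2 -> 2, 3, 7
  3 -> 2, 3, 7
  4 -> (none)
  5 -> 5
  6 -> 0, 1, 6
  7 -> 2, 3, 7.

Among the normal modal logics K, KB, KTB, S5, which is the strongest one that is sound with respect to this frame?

KB

Symmetric (axiom B): yes — every pair in S has its reverse in S.
Reflexive (axiom T): no — 4 is not related to itself.
Euclidean (axiom 5): yes — any two successors of a common world are S-related.
So F validates K, KB; KTB would additionally require S to be reflexive. The strongest is KB.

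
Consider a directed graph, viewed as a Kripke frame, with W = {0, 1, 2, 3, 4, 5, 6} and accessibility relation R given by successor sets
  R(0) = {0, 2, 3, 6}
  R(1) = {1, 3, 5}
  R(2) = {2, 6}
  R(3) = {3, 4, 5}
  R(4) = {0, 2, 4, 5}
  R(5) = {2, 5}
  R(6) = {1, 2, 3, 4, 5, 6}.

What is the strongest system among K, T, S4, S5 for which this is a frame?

Reflexive (axiom T): yes — every world is R-related to itself.
Transitive (axiom 4): no — 0 R 3 and 3 R 4, but not 0 R 4.
Euclidean (axiom 5): no — 0 R 2 and 0 R 3, but not 2 R 3.
So F validates K, T; S4 would additionally require R to be transitive. The strongest is T.

T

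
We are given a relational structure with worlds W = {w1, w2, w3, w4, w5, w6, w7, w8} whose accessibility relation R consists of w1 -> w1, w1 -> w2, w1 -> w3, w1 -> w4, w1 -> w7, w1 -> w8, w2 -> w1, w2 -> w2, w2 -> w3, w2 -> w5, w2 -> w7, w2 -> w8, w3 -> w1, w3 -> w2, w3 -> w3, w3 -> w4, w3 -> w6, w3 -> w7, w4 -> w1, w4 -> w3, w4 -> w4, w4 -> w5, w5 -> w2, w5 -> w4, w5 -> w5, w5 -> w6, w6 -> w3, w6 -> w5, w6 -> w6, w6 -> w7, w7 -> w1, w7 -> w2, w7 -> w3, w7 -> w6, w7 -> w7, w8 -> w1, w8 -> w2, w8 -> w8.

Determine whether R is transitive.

No

Transitive: no — w1 R w2 and w2 R w5, but not w1 R w5.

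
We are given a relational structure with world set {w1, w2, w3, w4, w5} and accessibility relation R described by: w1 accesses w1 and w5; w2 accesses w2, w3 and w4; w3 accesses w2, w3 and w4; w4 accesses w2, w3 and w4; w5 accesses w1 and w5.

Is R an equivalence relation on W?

Reflexive: yes — every world is R-related to itself.
Symmetric: yes — every pair in R has its reverse in R.
Transitive: yes — every two-step R-path is closed by a direct edge.
So R is an equivalence relation.

Yes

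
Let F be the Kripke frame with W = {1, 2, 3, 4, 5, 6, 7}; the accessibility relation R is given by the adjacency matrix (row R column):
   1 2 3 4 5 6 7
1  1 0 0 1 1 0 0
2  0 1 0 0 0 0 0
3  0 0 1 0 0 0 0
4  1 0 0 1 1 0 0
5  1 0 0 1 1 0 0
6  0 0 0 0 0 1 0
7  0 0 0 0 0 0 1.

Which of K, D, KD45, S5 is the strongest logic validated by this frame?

Serial (axiom D): yes — every world has a successor (e.g. 1 R 1).
Euclidean (axiom 5): yes — any two successors of a common world are R-related.
Transitive (axiom 4): yes — every two-step R-path is closed by a direct edge.
Reflexive (axiom T): yes — every world is R-related to itself.
So F validates K, D, KD45, S5. The strongest is S5.

S5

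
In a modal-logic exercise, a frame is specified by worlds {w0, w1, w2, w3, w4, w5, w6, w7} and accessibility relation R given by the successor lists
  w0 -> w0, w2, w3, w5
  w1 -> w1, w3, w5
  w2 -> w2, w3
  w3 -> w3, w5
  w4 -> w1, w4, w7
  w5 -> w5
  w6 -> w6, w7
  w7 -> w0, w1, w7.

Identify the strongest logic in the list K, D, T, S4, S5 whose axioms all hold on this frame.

Serial (axiom D): yes — every world has a successor (e.g. w0 R w0).
Reflexive (axiom T): yes — every world is R-related to itself.
Transitive (axiom 4): no — w2 R w3 and w3 R w5, but not w2 R w5.
Euclidean (axiom 5): no — w0 R w2 and w0 R w5, but not w2 R w5.
So F validates K, D, T; S4 would additionally require R to be transitive. The strongest is T.

T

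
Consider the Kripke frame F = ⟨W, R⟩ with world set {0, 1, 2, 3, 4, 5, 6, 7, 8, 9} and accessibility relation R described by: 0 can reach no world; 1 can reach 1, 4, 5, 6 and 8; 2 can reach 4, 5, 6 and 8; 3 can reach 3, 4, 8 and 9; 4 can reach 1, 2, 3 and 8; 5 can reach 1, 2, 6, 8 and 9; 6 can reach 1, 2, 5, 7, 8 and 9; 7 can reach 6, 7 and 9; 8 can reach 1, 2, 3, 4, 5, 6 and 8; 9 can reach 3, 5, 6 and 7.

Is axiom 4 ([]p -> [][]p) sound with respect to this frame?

The schema 4 characterises exactly the transitive frames.
Transitive: no — 1 R 4 and 4 R 2, but not 1 R 2.

No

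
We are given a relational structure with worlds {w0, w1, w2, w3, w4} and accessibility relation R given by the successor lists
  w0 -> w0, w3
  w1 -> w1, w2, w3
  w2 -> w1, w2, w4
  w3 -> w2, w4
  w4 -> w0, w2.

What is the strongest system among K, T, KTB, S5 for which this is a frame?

K

Reflexive (axiom T): no — w3 is not related to itself.
Symmetric (axiom B): no — w0 R w3 but not w3 R w0.
Euclidean (axiom 5): no — w1 R w2 and w1 R w3, but not w2 R w3.
So F validates K; T would additionally require R to be reflexive. The strongest is K.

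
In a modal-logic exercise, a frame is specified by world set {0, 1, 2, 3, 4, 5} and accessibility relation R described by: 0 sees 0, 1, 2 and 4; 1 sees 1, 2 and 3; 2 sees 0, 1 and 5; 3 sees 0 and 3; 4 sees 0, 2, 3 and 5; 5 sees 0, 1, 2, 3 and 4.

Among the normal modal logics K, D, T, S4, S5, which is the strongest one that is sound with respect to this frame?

Serial (axiom D): yes — every world has a successor (e.g. 0 R 0).
Reflexive (axiom T): no — 2 is not related to itself.
Transitive (axiom 4): no — 0 R 1 and 1 R 3, but not 0 R 3.
Euclidean (axiom 5): no — 0 R 1 and 0 R 4, but not 1 R 4.
So F validates K, D; T would additionally require R to be reflexive. The strongest is D.

D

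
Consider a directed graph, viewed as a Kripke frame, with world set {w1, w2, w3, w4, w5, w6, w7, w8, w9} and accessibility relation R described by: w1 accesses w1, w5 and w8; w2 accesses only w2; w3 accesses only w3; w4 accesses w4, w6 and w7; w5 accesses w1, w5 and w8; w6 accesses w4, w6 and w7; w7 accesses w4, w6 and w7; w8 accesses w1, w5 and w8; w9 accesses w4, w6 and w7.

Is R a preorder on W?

Reflexive: no — w9 is not related to itself.
Transitive: yes — every two-step R-path is closed by a direct edge.
So R is not a preorder.

No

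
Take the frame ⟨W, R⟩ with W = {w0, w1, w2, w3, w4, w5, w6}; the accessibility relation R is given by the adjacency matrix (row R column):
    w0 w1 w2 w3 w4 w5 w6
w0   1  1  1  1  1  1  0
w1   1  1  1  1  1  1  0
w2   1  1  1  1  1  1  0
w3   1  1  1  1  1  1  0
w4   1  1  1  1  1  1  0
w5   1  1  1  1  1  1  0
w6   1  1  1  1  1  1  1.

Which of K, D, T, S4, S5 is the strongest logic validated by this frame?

Serial (axiom D): yes — every world has a successor (e.g. w0 R w0).
Reflexive (axiom T): yes — every world is R-related to itself.
Transitive (axiom 4): yes — every two-step R-path is closed by a direct edge.
Euclidean (axiom 5): no — w6 R w0 and w6 R w6, but not w0 R w6.
So F validates K, D, T, S4; S5 would additionally require R to be Euclidean. The strongest is S4.

S4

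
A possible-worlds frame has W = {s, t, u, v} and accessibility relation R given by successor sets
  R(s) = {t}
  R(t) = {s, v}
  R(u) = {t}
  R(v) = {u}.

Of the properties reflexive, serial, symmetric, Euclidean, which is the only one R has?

serial

Reflexive: no — s is not related to itself.
Serial: yes — every world has a successor (e.g. s R t).
Symmetric: no — t R v but not v R t.
Euclidean: no — t R s and t R v, but not s R v.
Only serial holds.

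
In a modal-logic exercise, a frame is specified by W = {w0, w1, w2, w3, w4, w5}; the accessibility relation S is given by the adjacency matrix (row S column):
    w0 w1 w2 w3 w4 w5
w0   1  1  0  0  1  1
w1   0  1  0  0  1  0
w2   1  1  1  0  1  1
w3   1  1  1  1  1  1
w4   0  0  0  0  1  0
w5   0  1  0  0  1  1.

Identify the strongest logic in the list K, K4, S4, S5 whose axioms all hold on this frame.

S4

Transitive (axiom 4): yes — every two-step S-path is closed by a direct edge.
Reflexive (axiom T): yes — every world is S-related to itself.
Euclidean (axiom 5): no — w0 S w1 and w0 S w5, but not w1 S w5.
So F validates K, K4, S4; S5 would additionally require S to be Euclidean. The strongest is S4.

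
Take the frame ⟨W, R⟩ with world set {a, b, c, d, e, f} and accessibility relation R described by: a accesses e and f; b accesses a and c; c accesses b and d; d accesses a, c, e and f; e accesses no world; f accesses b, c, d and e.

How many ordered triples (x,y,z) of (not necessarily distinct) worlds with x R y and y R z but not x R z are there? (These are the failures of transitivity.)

Enumerating: (a,f,b), (a,f,c), (a,f,d), (b,a,e), (b,a,f), (b,c,b), (b,c,d), (c,b,a), (c,b,c), (c,d,a), (c,d,c), (c,d,e), … and 8 more.
Total: 20.

20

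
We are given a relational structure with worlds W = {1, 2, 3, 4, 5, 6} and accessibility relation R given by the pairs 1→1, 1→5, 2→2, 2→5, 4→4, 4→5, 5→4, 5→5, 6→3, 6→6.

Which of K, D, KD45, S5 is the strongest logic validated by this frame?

Serial (axiom D): no — 3 has no R-successor.
Euclidean (axiom 5): no — 1 R 5 and 1 R 1, but not 5 R 1.
Transitive (axiom 4): no — 1 R 5 and 5 R 4, but not 1 R 4.
Reflexive (axiom T): no — 3 is not related to itself.
So F validates K; D would additionally require R to be serial. The strongest is K.

K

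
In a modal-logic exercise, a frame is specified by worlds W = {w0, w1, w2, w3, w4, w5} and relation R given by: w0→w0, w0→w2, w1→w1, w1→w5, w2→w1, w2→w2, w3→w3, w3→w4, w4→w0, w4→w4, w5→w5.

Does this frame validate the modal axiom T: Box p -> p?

By correspondence theory, T is valid on a frame iff R is reflexive.
Reflexive: yes — every world is R-related to itself.

Yes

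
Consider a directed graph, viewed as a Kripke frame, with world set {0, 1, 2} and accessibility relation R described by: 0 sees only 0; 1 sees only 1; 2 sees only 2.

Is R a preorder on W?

Reflexive: yes — every world is R-related to itself.
Transitive: yes — every two-step R-path is closed by a direct edge.
So R is a preorder.

Yes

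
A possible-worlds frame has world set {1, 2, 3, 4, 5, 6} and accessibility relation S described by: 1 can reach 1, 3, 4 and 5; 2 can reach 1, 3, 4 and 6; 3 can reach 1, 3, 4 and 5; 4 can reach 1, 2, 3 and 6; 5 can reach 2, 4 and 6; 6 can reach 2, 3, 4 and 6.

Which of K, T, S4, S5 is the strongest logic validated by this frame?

Reflexive (axiom T): no — 2 is not related to itself.
Transitive (axiom 4): no — 1 S 4 and 4 S 2, but not 1 S 2.
Euclidean (axiom 5): no — 1 S 4 and 1 S 5, but not 4 S 5.
So F validates K; T would additionally require S to be reflexive. The strongest is K.

K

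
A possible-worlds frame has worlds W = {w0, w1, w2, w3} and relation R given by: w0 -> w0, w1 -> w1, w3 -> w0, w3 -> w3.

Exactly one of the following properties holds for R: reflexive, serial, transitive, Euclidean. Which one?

Reflexive: no — w2 is not related to itself.
Serial: no — w2 has no R-successor.
Transitive: yes — every two-step R-path is closed by a direct edge.
Euclidean: no — w3 R w0 and w3 R w3, but not w0 R w3.
Only transitive holds.

transitive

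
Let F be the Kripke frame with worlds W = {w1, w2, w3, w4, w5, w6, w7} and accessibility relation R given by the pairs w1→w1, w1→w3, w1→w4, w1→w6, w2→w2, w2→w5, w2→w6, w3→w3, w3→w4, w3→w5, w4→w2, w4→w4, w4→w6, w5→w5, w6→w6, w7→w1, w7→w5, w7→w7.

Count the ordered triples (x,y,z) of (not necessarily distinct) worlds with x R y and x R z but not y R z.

Enumerating: (w1,w3,w1), (w1,w3,w6), (w1,w4,w1), (w1,w4,w3), (w1,w6,w1), (w1,w6,w3), (w1,w6,w4), (w2,w5,w2), (w2,w5,w6), (w2,w6,w2), (w2,w6,w5), (w3,w4,w3), … and 10 more.
Total: 22.

22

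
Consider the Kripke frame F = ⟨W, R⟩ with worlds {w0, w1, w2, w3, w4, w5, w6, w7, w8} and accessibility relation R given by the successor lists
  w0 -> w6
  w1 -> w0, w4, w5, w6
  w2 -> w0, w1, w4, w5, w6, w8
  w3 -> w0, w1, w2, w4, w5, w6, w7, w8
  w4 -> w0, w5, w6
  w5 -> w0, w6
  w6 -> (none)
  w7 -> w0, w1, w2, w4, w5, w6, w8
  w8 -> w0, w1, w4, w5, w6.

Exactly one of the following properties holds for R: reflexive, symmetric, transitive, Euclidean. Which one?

Reflexive: no — w0 is not related to itself.
Symmetric: no — w0 R w6 but not w6 R w0.
Transitive: yes — every two-step R-path is closed by a direct edge.
Euclidean: no — w1 R w0 and w1 R w4, but not w0 R w4.
Only transitive holds.

transitive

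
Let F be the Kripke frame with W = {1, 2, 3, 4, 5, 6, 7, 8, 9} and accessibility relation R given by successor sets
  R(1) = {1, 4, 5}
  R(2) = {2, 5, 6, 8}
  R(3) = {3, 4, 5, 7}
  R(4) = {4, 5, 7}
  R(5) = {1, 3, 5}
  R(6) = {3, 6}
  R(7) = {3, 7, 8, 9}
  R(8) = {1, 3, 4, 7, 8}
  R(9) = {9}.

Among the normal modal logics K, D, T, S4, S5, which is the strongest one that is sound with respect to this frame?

T

Serial (axiom D): yes — every world has a successor (e.g. 1 R 1).
Reflexive (axiom T): yes — every world is R-related to itself.
Transitive (axiom 4): no — 1 R 4 and 4 R 7, but not 1 R 7.
Euclidean (axiom 5): no — 1 R 5 and 1 R 4, but not 5 R 4.
So F validates K, D, T; S4 would additionally require R to be transitive. The strongest is T.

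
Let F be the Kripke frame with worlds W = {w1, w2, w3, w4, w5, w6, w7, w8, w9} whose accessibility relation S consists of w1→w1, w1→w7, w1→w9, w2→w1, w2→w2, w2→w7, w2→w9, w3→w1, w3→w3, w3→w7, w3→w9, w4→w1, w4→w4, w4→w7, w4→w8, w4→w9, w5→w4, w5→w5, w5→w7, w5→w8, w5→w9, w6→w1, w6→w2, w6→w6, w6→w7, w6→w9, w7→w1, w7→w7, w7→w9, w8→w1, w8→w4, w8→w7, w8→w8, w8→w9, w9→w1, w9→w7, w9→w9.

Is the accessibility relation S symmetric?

Symmetric: no — w2 S w1 but not w1 S w2.

No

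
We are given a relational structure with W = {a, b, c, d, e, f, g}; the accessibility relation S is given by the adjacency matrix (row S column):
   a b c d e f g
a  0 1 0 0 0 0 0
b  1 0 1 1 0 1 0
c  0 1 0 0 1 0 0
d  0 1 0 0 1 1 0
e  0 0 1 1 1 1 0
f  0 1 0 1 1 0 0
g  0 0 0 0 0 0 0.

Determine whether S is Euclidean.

No

Euclidean: no — b S a and b S c, but not a S c.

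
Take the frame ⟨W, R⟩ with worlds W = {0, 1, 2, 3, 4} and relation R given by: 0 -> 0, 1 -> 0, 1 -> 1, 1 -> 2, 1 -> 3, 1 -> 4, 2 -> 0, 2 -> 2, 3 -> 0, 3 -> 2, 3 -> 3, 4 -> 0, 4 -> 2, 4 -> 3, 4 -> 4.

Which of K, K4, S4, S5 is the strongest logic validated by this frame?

S4

Transitive (axiom 4): yes — every two-step R-path is closed by a direct edge.
Reflexive (axiom T): yes — every world is R-related to itself.
Euclidean (axiom 5): no — 1 R 0 and 1 R 2, but not 0 R 2.
So F validates K, K4, S4; S5 would additionally require R to be Euclidean. The strongest is S4.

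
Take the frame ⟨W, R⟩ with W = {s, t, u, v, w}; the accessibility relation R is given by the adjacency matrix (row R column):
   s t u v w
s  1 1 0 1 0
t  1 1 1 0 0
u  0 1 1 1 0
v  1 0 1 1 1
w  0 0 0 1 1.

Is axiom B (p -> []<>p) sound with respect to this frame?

Yes

The schema B characterises exactly the symmetric frames.
Symmetric: yes — every pair in R has its reverse in R.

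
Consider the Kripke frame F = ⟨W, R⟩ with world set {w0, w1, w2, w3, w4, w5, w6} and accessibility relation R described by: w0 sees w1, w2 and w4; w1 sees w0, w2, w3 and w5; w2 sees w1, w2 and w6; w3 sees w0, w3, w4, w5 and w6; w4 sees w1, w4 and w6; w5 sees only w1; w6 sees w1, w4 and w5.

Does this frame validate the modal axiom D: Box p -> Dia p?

Yes

The schema D characterises exactly the serial frames.
Serial: yes — every world has a successor (e.g. w0 R w1).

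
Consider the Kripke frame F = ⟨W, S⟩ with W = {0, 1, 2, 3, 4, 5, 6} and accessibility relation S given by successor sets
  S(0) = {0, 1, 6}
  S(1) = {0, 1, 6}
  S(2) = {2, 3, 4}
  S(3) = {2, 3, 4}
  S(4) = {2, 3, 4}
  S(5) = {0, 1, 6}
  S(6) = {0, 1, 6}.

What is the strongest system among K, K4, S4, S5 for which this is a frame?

K4

Transitive (axiom 4): yes — every two-step S-path is closed by a direct edge.
Reflexive (axiom T): no — 5 is not related to itself.
Euclidean (axiom 5): yes — any two successors of a common world are S-related.
So F validates K, K4; S4 would additionally require S to be reflexive. The strongest is K4.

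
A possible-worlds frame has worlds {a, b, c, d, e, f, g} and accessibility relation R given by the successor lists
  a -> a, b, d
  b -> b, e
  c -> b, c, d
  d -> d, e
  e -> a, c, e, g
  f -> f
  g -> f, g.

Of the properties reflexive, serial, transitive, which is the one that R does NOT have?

Reflexive: yes — every world is R-related to itself.
Serial: yes — every world has a successor (e.g. a R a).
Transitive: no — a R b and b R e, but not a R e.
Only transitive fails.

transitive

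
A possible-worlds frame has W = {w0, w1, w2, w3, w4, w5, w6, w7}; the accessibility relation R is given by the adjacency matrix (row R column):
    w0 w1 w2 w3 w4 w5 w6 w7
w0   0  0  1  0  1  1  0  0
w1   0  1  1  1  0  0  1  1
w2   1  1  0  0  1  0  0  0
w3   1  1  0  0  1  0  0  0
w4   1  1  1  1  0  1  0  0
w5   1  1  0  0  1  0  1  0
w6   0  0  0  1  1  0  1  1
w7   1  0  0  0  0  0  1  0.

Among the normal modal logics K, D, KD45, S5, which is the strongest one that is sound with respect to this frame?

D

Serial (axiom D): yes — every world has a successor (e.g. w0 R w2).
Euclidean (axiom 5): no — w0 R w2 and w0 R w5, but not w2 R w5.
Transitive (axiom 4): no — w0 R w2 and w2 R w1, but not w0 R w1.
Reflexive (axiom T): no — w0 is not related to itself.
So F validates K, D; KD45 would additionally require R to be Euclidean and transitive. The strongest is D.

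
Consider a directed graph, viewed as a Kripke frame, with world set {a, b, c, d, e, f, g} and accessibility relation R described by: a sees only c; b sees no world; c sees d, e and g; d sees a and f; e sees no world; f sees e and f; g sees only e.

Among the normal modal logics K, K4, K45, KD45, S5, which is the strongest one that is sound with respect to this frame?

Transitive (axiom 4): no — a R c and c R d, but not a R d.
Euclidean (axiom 5): no — c R d and c R e, but not d R e.
Serial (axiom D): no — b has no R-successor.
Reflexive (axiom T): no — a is not related to itself.
So F validates K; K4 would additionally require R to be transitive. The strongest is K.

K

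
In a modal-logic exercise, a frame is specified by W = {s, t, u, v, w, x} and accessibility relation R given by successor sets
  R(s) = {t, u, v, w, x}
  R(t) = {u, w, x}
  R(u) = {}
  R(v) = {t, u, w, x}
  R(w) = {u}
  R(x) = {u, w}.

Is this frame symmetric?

No

Symmetric: no — s R t but not t R s.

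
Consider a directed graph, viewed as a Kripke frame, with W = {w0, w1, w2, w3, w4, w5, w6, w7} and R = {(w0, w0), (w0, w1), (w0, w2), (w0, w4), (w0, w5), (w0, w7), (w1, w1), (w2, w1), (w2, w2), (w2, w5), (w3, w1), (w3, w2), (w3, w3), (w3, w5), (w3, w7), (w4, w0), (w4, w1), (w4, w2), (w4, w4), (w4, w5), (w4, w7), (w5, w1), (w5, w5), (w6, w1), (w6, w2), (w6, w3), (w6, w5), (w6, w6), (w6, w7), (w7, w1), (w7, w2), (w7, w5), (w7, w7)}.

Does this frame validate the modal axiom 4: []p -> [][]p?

Axiom 4 corresponds to the accessibility relation being transitive.
Transitive: yes — every two-step R-path is closed by a direct edge.

Yes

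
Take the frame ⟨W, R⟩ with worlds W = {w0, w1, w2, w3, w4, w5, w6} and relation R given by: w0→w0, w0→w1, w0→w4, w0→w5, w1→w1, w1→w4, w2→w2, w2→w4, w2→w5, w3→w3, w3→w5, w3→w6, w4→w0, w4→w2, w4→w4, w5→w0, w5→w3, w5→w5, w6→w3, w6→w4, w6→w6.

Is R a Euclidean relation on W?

Euclidean: no — w0 R w1 and w0 R w5, but not w1 R w5.

No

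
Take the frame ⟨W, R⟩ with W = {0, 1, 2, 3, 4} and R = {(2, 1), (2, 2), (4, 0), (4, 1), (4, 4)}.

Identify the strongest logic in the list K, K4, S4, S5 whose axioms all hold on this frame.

Transitive (axiom 4): yes — every two-step R-path is closed by a direct edge.
Reflexive (axiom T): no — 0 is not related to itself.
Euclidean (axiom 5): no — 4 R 0 and 4 R 1, but not 0 R 1.
So F validates K, K4; S4 would additionally require R to be reflexive. The strongest is K4.

K4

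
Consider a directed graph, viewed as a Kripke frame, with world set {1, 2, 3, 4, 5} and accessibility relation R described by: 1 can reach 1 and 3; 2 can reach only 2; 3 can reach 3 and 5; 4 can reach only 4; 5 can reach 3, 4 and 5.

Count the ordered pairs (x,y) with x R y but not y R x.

Enumerating: (1,3), (5,4).

2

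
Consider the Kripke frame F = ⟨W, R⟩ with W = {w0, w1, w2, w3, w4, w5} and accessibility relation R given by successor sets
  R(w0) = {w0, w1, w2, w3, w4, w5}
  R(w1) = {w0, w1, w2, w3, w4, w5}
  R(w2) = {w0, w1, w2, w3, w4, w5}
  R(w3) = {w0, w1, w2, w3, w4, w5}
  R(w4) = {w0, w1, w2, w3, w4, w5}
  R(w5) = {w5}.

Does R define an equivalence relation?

Reflexive: yes — every world is R-related to itself.
Symmetric: no — w0 R w5 but not w5 R w0.
Transitive: yes — every two-step R-path is closed by a direct edge.
So R is not an equivalence relation.

No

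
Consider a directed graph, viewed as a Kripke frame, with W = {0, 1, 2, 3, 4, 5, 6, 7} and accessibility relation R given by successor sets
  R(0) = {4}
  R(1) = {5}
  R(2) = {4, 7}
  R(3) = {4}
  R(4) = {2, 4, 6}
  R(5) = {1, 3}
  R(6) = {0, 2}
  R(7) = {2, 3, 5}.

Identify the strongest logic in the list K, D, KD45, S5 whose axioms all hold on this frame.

D

Serial (axiom D): yes — every world has a successor (e.g. 0 R 4).
Euclidean (axiom 5): no — 2 R 4 and 2 R 7, but not 4 R 7.
Transitive (axiom 4): no — 0 R 4 and 4 R 2, but not 0 R 2.
Reflexive (axiom T): no — 0 is not related to itself.
So F validates K, D; KD45 would additionally require R to be Euclidean and transitive. The strongest is D.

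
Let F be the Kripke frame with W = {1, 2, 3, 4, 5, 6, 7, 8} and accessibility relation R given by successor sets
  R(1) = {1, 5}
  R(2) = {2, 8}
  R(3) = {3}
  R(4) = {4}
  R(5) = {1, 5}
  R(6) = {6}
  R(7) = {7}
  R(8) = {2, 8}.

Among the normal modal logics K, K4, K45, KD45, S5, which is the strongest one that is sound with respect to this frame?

S5

Transitive (axiom 4): yes — every two-step R-path is closed by a direct edge.
Euclidean (axiom 5): yes — any two successors of a common world are R-related.
Serial (axiom D): yes — every world has a successor (e.g. 1 R 1).
Reflexive (axiom T): yes — every world is R-related to itself.
So F validates K, K4, K45, KD45, S5. The strongest is S5.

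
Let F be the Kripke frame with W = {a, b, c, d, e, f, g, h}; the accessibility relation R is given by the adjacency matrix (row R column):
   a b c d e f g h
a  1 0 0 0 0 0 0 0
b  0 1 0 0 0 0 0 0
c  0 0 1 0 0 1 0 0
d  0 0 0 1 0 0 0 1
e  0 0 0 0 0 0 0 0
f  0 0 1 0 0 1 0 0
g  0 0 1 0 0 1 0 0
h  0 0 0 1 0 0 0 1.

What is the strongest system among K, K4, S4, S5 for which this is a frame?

K4

Transitive (axiom 4): yes — every two-step R-path is closed by a direct edge.
Reflexive (axiom T): no — e is not related to itself.
Euclidean (axiom 5): yes — any two successors of a common world are R-related.
So F validates K, K4; S4 would additionally require R to be reflexive. The strongest is K4.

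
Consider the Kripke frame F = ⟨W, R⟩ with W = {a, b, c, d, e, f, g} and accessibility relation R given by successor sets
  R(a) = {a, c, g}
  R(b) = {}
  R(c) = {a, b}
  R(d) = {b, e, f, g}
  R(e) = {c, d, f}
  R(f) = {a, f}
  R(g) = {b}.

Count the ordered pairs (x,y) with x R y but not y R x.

Enumerating: (a,g), (c,b), (d,b), (d,f), (d,g), (e,c), (e,f), (f,a), (g,b).

9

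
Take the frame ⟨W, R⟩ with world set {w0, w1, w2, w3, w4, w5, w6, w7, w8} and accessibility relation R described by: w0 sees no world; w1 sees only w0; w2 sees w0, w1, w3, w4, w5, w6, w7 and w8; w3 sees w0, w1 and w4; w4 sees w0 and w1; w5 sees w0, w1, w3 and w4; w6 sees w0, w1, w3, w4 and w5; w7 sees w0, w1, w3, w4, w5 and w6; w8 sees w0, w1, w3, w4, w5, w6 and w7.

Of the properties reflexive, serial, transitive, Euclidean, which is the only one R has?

Reflexive: no — w0 is not related to itself.
Serial: no — w0 has no R-successor.
Transitive: yes — every two-step R-path is closed by a direct edge.
Euclidean: no — w2 R w0 and w2 R w1, but not w0 R w1.
Only transitive holds.

transitive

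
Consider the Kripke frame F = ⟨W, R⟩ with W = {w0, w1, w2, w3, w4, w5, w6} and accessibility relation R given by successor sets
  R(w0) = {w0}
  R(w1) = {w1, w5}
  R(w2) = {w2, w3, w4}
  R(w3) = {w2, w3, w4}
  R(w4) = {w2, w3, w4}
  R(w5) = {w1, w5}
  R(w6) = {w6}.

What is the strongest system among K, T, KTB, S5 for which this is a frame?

S5

Reflexive (axiom T): yes — every world is R-related to itself.
Symmetric (axiom B): yes — every pair in R has its reverse in R.
Euclidean (axiom 5): yes — any two successors of a common world are R-related.
So F validates K, T, KTB, S5. The strongest is S5.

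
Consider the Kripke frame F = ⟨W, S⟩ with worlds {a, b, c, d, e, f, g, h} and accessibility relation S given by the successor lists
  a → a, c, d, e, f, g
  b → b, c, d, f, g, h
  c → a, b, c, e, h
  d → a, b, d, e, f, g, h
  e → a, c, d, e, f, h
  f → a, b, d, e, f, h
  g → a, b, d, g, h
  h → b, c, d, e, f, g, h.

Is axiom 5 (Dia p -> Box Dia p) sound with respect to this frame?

No

By correspondence theory, 5 is valid on a frame iff S is Euclidean.
Euclidean: no — a S c and a S d, but not c S d.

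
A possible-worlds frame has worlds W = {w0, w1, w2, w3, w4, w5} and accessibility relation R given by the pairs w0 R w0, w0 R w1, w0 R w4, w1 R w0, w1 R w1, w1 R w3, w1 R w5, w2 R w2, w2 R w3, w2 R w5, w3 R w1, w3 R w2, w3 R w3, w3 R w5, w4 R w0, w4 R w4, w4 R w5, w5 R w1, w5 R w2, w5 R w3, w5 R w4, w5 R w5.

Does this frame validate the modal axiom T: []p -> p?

Yes

By correspondence theory, T is valid on a frame iff R is reflexive.
Reflexive: yes — every world is R-related to itself.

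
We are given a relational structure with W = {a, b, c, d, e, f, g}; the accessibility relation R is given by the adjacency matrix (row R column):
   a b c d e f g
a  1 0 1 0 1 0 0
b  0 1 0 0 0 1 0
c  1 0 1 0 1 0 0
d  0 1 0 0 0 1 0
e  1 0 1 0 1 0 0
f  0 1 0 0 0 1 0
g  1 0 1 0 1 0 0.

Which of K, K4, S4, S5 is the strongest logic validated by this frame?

K4

Transitive (axiom 4): yes — every two-step R-path is closed by a direct edge.
Reflexive (axiom T): no — d is not related to itself.
Euclidean (axiom 5): yes — any two successors of a common world are R-related.
So F validates K, K4; S4 would additionally require R to be reflexive. The strongest is K4.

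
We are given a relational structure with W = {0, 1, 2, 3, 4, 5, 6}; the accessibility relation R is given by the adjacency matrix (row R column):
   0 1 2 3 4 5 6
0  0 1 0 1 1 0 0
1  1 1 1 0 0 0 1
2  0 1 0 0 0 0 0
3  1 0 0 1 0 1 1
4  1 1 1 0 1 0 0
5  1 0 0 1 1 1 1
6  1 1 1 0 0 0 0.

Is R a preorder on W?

Reflexive: no — 0 is not related to itself.
Transitive: no — 0 R 1 and 1 R 2, but not 0 R 2.
So R is not a preorder.

No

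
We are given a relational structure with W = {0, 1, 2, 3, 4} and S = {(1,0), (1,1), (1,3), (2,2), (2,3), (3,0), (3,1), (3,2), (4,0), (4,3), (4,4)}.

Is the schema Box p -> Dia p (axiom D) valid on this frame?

No

Axiom D corresponds to the accessibility relation being serial.
Serial: no — 0 has no S-successor.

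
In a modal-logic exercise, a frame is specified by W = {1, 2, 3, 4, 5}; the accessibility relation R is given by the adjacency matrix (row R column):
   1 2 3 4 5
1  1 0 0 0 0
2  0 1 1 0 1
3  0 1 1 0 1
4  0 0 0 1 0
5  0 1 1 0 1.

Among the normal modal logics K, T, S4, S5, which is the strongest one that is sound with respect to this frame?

Reflexive (axiom T): yes — every world is R-related to itself.
Transitive (axiom 4): yes — every two-step R-path is closed by a direct edge.
Euclidean (axiom 5): yes — any two successors of a common world are R-related.
So F validates K, T, S4, S5. The strongest is S5.

S5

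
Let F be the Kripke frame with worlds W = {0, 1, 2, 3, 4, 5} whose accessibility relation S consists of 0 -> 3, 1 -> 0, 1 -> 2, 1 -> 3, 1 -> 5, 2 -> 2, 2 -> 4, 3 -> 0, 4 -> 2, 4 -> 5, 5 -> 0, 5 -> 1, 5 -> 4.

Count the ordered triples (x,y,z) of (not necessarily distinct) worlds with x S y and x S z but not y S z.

26

Enumerating: (0,3,3), (1,0,0), (1,0,2), (1,0,5), (1,2,0), (1,2,3), (1,2,5), (1,3,2), (1,3,3), (1,3,5), (1,5,2), (1,5,3), … and 14 more.
Total: 26.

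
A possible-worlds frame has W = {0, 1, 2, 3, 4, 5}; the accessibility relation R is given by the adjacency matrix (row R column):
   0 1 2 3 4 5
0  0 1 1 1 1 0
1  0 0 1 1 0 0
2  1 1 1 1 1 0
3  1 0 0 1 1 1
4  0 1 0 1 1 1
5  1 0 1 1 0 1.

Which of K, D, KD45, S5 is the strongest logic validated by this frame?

D

Serial (axiom D): yes — every world has a successor (e.g. 0 R 1).
Euclidean (axiom 5): no — 0 R 1 and 0 R 4, but not 1 R 4.
Transitive (axiom 4): no — 0 R 3 and 3 R 5, but not 0 R 5.
Reflexive (axiom T): no — 0 is not related to itself.
So F validates K, D; KD45 would additionally require R to be Euclidean and transitive. The strongest is D.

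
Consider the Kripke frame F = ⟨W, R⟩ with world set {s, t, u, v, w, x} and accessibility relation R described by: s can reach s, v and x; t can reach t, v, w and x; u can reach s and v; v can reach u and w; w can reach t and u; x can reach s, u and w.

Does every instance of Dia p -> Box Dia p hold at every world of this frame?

No

The schema 5 characterises exactly the Euclidean frames.
Euclidean: no — s R v and s R x, but not v R x.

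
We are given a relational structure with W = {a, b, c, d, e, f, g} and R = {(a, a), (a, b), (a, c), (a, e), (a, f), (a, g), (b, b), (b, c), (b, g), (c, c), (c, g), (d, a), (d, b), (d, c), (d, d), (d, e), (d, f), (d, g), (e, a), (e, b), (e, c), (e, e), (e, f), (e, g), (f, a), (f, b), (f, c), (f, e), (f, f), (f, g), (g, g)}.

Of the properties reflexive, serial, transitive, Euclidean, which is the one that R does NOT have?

Euclidean

Reflexive: yes — every world is R-related to itself.
Serial: yes — every world has a successor (e.g. a R a).
Transitive: yes — every two-step R-path is closed by a direct edge.
Euclidean: no — a R b and a R e, but not b R e.
Only Euclidean fails.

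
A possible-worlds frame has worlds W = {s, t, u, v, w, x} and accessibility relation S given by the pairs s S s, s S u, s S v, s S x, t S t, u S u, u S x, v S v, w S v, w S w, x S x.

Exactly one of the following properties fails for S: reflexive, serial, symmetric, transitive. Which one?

Reflexive: yes — every world is S-related to itself.
Serial: yes — every world has a successor (e.g. s S s).
Symmetric: no — s S u but not u S s.
Transitive: yes — every two-step S-path is closed by a direct edge.
Only symmetric fails.

symmetric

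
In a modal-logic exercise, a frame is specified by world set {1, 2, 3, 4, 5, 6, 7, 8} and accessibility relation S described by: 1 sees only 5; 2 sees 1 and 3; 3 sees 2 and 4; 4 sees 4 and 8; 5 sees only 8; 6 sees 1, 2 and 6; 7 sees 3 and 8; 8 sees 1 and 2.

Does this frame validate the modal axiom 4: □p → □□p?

By correspondence theory, 4 is valid on a frame iff S is transitive.
Transitive: no — 1 S 5 and 5 S 8, but not 1 S 8.

No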